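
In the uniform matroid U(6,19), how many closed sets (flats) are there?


Flats of U(6,19): every subset of size < 6 is a flat, plus E itself.
Count = C(19,0) + C(19,1) + C(19,2) + C(19,3) + C(19,4) + C(19,5) + 1
     = 1 + 19 + 171 + 969 + 3876 + 11628 + 1
     = 16665.

16665


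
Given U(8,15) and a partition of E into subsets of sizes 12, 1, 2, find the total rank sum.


r(Ai) = min(|Ai|, 8) for each part.
Sum = min(12,8) + min(1,8) + min(2,8)
    = 8 + 1 + 2
    = 11.

11


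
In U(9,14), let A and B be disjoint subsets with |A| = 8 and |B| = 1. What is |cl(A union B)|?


|A union B| = 8 + 1 = 9 (disjoint).
In U(9,14), cl(S) = S if |S| < 9, else cl(S) = E.
Since 9 >= 9, cl(A union B) = E.
|cl(A union B)| = 14.

14


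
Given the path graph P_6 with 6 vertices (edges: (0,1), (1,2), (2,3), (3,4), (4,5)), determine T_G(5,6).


A path on 6 vertices is a tree with 5 edges.
T(x,y) = x^(5) for any tree.
T(5,6) = 5^5 = 3125.

3125


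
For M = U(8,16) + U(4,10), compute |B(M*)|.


(M1+M2)* = M1* + M2*.
M1* = U(8,16), bases: C(16,8) = 12870.
M2* = U(6,10), bases: C(10,6) = 210.
|B(M*)| = 12870 * 210 = 2702700.

2702700


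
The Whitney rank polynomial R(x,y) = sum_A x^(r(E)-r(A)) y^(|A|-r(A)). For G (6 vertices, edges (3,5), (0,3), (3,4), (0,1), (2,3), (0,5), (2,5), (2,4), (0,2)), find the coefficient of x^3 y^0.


R(x,y) = sum over A in 2^E of x^(r(E)-r(A)) * y^(|A|-r(A)).
G has 6 vertices, 9 edges. r(E) = 5.
Enumerate all 2^9 = 512 subsets.
Count subsets with r(E)-r(A)=3 and |A|-r(A)=0: 36.

36


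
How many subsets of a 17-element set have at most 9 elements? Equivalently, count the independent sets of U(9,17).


Independent sets of U(9,17) are all subsets of size <= 9.
Count = (17 choose 0) + (17 choose 1) + (17 choose 2) + (17 choose 3) + (17 choose 4) + (17 choose 5) + (17 choose 6) + (17 choose 7) + (17 choose 8) + (17 choose 9)
     = 1 + 17 + 136 + 680 + 2380 + 6188 + 12376 + 19448 + 24310 + 24310
     = 89846.

89846


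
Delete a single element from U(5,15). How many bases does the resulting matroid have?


Deleting e from U(5,15) gives U(5,14) since n > r.
Bases of U(5,14) = C(14,5) = 2002.

2002


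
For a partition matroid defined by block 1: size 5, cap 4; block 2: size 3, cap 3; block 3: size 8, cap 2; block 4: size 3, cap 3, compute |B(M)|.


A basis picks exactly ci elements from block i.
Number of bases = product of C(|Si|, ci).
= C(5,4) * C(3,3) * C(8,2) * C(3,3)
= 5 * 1 * 28 * 1
= 140.

140


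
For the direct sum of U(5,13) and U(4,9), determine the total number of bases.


Bases of a direct sum M1 + M2: |B| = |B(M1)| * |B(M2)|.
|B(U(5,13))| = C(13,5) = 1287.
|B(U(4,9))| = C(9,4) = 126.
Total bases = 1287 * 126 = 162162.

162162


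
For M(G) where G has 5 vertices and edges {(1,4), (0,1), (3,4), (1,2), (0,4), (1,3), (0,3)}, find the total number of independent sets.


An independent set in a graphic matroid is an acyclic edge subset.
G has 5 vertices and 7 edges.
Enumerate all 2^7 = 128 subsets, checking for acyclicity.
Total independent sets = 76.

76


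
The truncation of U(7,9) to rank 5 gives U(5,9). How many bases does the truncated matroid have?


Truncating U(7,9) to rank 5 gives U(5,9).
Bases of U(5,9) are all 5-element subsets of 9 elements.
Number of bases = C(9,5) = 126.

126


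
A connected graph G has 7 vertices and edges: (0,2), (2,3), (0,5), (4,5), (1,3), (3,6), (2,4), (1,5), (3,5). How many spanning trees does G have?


By Kirchhoff's matrix tree theorem, the number of spanning trees equals
the determinant of any cofactor of the Laplacian matrix L.
G has 7 vertices and 9 edges.
Computing the (6 x 6) cofactor determinant gives 32.

32


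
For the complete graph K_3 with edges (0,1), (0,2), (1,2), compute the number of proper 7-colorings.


P(K_3, k) = k(k-1)(k-2)...(k-2).
P(7) = (7) * (6) * (5) = 210.

210


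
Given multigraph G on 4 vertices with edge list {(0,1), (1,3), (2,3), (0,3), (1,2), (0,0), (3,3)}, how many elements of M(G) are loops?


In a graphic matroid, a loop is a self-loop edge (u,u) with rank 0.
Examining all 7 edges for self-loops...
Self-loops found: (0,0), (3,3)
Number of loops = 2.

2


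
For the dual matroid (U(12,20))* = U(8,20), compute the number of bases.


The dual of U(r,n) is U(n-r, n) = U(8,20).
Bases of U(8,20) are all (8)-element subsets.
|B(M*)| = (20 choose 8) = 125970.

125970


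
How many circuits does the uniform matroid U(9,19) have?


In U(9,19), circuits are the (10)-element subsets.
Any set of 10 elements is dependent, and removing any one element gives
an independent set of size 9, so it is a minimal dependent set.
Number of circuits = C(19,10) = 92378.

92378


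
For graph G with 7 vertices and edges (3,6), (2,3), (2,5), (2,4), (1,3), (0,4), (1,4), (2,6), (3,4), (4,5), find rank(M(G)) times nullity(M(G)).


r(M) = |V| - c = 7 - 1 = 6.
nullity = |E| - r(M) = 10 - 6 = 4.
Product = 6 * 4 = 24.

24


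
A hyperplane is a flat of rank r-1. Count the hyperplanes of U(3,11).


Hyperplanes of U(3,11) are flats of rank 2.
In a uniform matroid, these are exactly the (2)-element subsets.
Count = C(11,2) = 11! / (2! * 9!) = 55.

55


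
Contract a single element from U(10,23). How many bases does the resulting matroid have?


Contracting e from U(10,23) gives U(9,22).
Bases of U(9,22) = (22 choose 9) = 497420.

497420


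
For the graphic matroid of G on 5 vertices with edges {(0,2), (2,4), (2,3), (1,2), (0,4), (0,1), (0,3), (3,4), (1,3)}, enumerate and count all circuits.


A circuit in a graphic matroid = edge set of a simple cycle.
G has 5 vertices and 9 edges.
Enumerating all minimal edge subsets forming cycles...
Total circuits found: 22.

22


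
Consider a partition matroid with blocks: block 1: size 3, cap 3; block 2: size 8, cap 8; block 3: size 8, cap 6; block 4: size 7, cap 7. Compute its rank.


Rank of a partition matroid = sum of min(|Si|, ci) for each block.
= min(3,3) + min(8,8) + min(8,6) + min(7,7)
= 3 + 8 + 6 + 7
= 24.

24


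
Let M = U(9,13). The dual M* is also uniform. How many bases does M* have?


The dual of U(r,n) is U(n-r, n) = U(4,13).
Bases of U(4,13) are all (4)-element subsets.
|B(M*)| = C(13,4) = 13! / (4! * 9!) = 715.

715


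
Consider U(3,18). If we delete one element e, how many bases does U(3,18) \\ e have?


Deleting e from U(3,18) gives U(3,17) since n > r.
Bases of U(3,17) = C(17,3) = (17 * 16 * 15) / (1 * 2 * 3) = 680.

680


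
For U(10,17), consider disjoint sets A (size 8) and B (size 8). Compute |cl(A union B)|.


|A union B| = 8 + 8 = 16 (disjoint).
In U(10,17), cl(S) = S if |S| < 10, else cl(S) = E.
Since 16 >= 10, cl(A union B) = E.
|cl(A union B)| = 17.

17


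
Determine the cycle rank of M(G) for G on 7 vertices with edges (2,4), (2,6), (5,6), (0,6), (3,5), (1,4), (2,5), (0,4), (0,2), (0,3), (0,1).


Cycle rank (nullity) = |E| - r(M) = |E| - (|V| - c).
|E| = 11, |V| = 7, c = 1.
Nullity = 11 - (7 - 1) = 11 - 6 = 5.

5


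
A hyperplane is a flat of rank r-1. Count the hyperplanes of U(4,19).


Hyperplanes of U(4,19) are flats of rank 3.
In a uniform matroid, these are exactly the (3)-element subsets.
Count = C(19,3) = (19 * 18 * 17) / (1 * 2 * 3) = 969.

969


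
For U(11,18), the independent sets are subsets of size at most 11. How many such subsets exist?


Independent sets of U(11,18) are all subsets of size <= 11.
Count = C(18,0) + C(18,1) + C(18,2) + C(18,3) + C(18,4) + C(18,5) + C(18,6) + C(18,7) + C(18,8) + C(18,9) + C(18,10) + C(18,11)
     = 1 + 18 + 153 + 816 + 3060 + 8568 + 18564 + 31824 + 43758 + 48620 + 43758 + 31824
     = 230964.

230964


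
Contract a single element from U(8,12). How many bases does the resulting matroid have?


Contracting e from U(8,12) gives U(7,11).
Bases of U(7,11) = (11 choose 7) = 330.

330


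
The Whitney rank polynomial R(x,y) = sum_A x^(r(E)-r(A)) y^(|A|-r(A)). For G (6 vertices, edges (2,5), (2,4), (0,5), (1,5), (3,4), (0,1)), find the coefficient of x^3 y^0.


R(x,y) = sum over A in 2^E of x^(r(E)-r(A)) * y^(|A|-r(A)).
G has 6 vertices, 6 edges. r(E) = 5.
Enumerate all 2^6 = 64 subsets.
Count subsets with r(E)-r(A)=3 and |A|-r(A)=0: 15.

15


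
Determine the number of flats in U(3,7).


Flats of U(3,7): every subset of size < 3 is a flat, plus E itself.
Count = C(7,0) + C(7,1) + C(7,2) + 1
     = 1 + 7 + 21 + 1
     = 30.

30


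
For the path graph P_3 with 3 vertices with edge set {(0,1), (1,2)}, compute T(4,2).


A path on 3 vertices is a tree with 2 edges.
T(x,y) = x^(2) for any tree.
T(4,2) = 4^2 = 16.

16


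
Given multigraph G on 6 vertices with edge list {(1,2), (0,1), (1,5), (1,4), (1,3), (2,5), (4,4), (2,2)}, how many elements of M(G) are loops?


In a graphic matroid, a loop is a self-loop edge (u,u) with rank 0.
Examining all 8 edges for self-loops...
Self-loops found: (4,4), (2,2)
Number of loops = 2.

2


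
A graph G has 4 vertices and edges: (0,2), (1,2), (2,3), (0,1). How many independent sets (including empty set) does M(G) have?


An independent set in a graphic matroid is an acyclic edge subset.
G has 4 vertices and 4 edges.
Enumerate all 2^4 = 16 subsets, checking for acyclicity.
Total independent sets = 14.

14


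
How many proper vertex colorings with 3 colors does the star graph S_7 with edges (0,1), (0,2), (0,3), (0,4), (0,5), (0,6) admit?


P(tree, k) = k * (k-1)^(6) for any tree on 7 vertices.
P(3) = 3 * 2^6 = 3 * 64 = 192.

192


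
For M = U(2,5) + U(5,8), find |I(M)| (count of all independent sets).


For a direct sum, |I(M1+M2)| = |I(M1)| * |I(M2)|.
|I(U(2,5))| = sum C(5,k) for k=0..2 = 16.
|I(U(5,8))| = sum C(8,k) for k=0..5 = 219.
Total = 16 * 219 = 3504.

3504


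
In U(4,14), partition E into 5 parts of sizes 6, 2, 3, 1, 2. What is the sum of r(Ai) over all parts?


r(Ai) = min(|Ai|, 4) for each part.
Sum = min(6,4) + min(2,4) + min(3,4) + min(1,4) + min(2,4)
    = 4 + 2 + 3 + 1 + 2
    = 12.

12


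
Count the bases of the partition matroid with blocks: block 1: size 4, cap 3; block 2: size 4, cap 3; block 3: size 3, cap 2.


A basis picks exactly ci elements from block i.
Number of bases = product of C(|Si|, ci).
= C(4,3) * C(4,3) * C(3,2)
= 4 * 4 * 3
= 48.

48


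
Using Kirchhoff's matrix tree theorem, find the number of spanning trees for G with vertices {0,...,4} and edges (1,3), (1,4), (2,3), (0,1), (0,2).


By Kirchhoff's matrix tree theorem, the number of spanning trees equals
the determinant of any cofactor of the Laplacian matrix L.
G has 5 vertices and 5 edges.
Computing the (4 x 4) cofactor determinant gives 4.

4


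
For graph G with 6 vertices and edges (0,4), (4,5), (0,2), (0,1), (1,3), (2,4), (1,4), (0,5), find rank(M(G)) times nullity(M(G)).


r(M) = |V| - c = 6 - 1 = 5.
nullity = |E| - r(M) = 8 - 5 = 3.
Product = 5 * 3 = 15.

15


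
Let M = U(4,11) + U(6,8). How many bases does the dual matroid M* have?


(M1+M2)* = M1* + M2*.
M1* = U(7,11), bases: C(11,7) = 330.
M2* = U(2,8), bases: C(8,2) = 28.
|B(M*)| = 330 * 28 = 9240.

9240


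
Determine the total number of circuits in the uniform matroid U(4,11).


In U(4,11), circuits are the (5)-element subsets.
Any set of 5 elements is dependent, and removing any one element gives
an independent set of size 4, so it is a minimal dependent set.
Number of circuits = C(11,5) = 11! / (5! * 6!) = 462.

462


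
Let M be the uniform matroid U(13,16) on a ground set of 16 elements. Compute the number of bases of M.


Bases of U(13,16) are all 13-element subsets of the 16-element ground set.
Number of bases = C(16,13).
C(16,13) = 16! / (13! * 3!) = 560.

560


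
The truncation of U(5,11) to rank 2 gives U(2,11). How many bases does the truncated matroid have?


Truncating U(5,11) to rank 2 gives U(2,11).
Bases of U(2,11) are all 2-element subsets of 11 elements.
Number of bases = C(11,2) = 11! / (2! * 9!) = 55.

55


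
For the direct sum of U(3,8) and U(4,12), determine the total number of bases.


Bases of a direct sum M1 + M2: |B| = |B(M1)| * |B(M2)|.
|B(U(3,8))| = C(8,3) = 56.
|B(U(4,12))| = C(12,4) = 495.
Total bases = 56 * 495 = 27720.

27720


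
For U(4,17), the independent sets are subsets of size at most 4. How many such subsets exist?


Independent sets of U(4,17) are all subsets of size <= 4.
Count = C(17,0) + C(17,1) + C(17,2) + C(17,3) + C(17,4)
     = 1 + 17 + 136 + 680 + 2380
     = 3214.

3214


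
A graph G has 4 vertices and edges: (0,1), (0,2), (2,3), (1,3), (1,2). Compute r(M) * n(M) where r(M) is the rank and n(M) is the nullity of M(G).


r(M) = |V| - c = 4 - 1 = 3.
nullity = |E| - r(M) = 5 - 3 = 2.
Product = 3 * 2 = 6.

6


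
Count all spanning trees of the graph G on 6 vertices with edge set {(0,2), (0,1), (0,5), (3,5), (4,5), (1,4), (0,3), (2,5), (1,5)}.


By Kirchhoff's matrix tree theorem, the number of spanning trees equals
the determinant of any cofactor of the Laplacian matrix L.
G has 6 vertices and 9 edges.
Computing the (5 x 5) cofactor determinant gives 52.

52


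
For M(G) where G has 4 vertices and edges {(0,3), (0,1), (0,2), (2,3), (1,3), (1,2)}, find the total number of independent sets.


An independent set in a graphic matroid is an acyclic edge subset.
G has 4 vertices and 6 edges.
Enumerate all 2^6 = 64 subsets, checking for acyclicity.
Total independent sets = 38.

38


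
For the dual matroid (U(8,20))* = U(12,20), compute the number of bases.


The dual of U(r,n) is U(n-r, n) = U(12,20).
Bases of U(12,20) are all (12)-element subsets.
|B(M*)| = C(20,12) = 125970.

125970


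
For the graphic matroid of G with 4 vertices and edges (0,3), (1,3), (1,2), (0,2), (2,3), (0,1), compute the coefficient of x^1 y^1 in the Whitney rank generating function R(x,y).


R(x,y) = sum over A in 2^E of x^(r(E)-r(A)) * y^(|A|-r(A)).
G has 4 vertices, 6 edges. r(E) = 3.
Enumerate all 2^6 = 64 subsets.
Count subsets with r(E)-r(A)=1 and |A|-r(A)=1: 4.

4


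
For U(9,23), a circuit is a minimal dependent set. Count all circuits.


In U(9,23), circuits are the (10)-element subsets.
Any set of 10 elements is dependent, and removing any one element gives
an independent set of size 9, so it is a minimal dependent set.
Number of circuits = C(23,10) = 23! / (10! * 13!) = 1144066.

1144066


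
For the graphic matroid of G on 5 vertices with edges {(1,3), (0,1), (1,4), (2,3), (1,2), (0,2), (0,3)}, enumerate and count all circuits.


A circuit in a graphic matroid = edge set of a simple cycle.
G has 5 vertices and 7 edges.
Enumerating all minimal edge subsets forming cycles...
Total circuits found: 7.

7


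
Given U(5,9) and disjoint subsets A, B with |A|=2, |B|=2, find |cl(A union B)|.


|A union B| = 2 + 2 = 4 (disjoint).
In U(5,9), cl(S) = S if |S| < 5, else cl(S) = E.
Since 4 < 5, cl(A union B) = A union B.
|cl(A union B)| = 4.

4


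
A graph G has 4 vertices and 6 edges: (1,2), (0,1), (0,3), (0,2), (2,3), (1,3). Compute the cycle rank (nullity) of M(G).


Cycle rank (nullity) = |E| - r(M) = |E| - (|V| - c).
|E| = 6, |V| = 4, c = 1.
Nullity = 6 - (4 - 1) = 6 - 3 = 3.

3


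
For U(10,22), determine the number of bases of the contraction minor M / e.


Contracting e from U(10,22) gives U(9,21).
Bases of U(9,21) = (21 choose 9) = 293930.

293930


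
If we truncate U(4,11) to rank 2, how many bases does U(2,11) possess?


Truncating U(4,11) to rank 2 gives U(2,11).
Bases of U(2,11) are all 2-element subsets of 11 elements.
Number of bases = C(11,2) = 11! / (2! * 9!) = 55.

55


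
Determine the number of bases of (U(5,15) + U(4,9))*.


(M1+M2)* = M1* + M2*.
M1* = U(10,15), bases: C(15,10) = 3003.
M2* = U(5,9), bases: C(9,5) = 126.
|B(M*)| = 3003 * 126 = 378378.

378378


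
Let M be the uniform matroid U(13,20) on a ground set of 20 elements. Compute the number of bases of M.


Bases of U(13,20) are all 13-element subsets of the 20-element ground set.
Number of bases = C(20,13).
(20 choose 13) = 77520.

77520


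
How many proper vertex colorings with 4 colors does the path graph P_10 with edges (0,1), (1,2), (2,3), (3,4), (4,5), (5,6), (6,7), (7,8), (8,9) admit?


P(P_10, k) = k * (k-1)^(9).
P(4) = 4 * 3^9 = 4 * 19683 = 78732.

78732


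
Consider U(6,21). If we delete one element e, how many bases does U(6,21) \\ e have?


Deleting e from U(6,21) gives U(6,20) since n > r.
Bases of U(6,20) = (20 choose 6) = 38760.

38760


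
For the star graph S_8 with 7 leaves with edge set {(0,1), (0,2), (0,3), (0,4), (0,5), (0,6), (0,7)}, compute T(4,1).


A star on 8 vertices is a tree with 7 edges.
T(x,y) = x^(7) for any tree.
T(4,1) = 4^7 = 16384.

16384


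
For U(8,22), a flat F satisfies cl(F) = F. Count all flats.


Flats of U(8,22): every subset of size < 8 is a flat, plus E itself.
Count = (22 choose 0) + (22 choose 1) + (22 choose 2) + (22 choose 3) + (22 choose 4) + (22 choose 5) + (22 choose 6) + (22 choose 7) + 1
     = 1 + 22 + 231 + 1540 + 7315 + 26334 + 74613 + 170544 + 1
     = 280601.

280601


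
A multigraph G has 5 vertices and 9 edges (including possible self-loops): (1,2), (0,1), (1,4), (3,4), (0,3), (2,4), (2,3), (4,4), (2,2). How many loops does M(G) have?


In a graphic matroid, a loop is a self-loop edge (u,u) with rank 0.
Examining all 9 edges for self-loops...
Self-loops found: (4,4), (2,2)
Number of loops = 2.

2


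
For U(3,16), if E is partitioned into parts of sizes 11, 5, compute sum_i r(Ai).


r(Ai) = min(|Ai|, 3) for each part.
Sum = min(11,3) + min(5,3)
    = 3 + 3
    = 6.

6


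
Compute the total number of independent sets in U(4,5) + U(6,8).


For a direct sum, |I(M1+M2)| = |I(M1)| * |I(M2)|.
|I(U(4,5))| = sum C(5,k) for k=0..4 = 31.
|I(U(6,8))| = sum C(8,k) for k=0..6 = 247.
Total = 31 * 247 = 7657.

7657


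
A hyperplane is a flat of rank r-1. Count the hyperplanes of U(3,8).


Hyperplanes of U(3,8) are flats of rank 2.
In a uniform matroid, these are exactly the (2)-element subsets.
Count = C(8,2) = (8 * 7) / (1 * 2) = 28.

28


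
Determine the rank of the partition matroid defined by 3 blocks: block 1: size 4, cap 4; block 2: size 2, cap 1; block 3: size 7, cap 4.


Rank of a partition matroid = sum of min(|Si|, ci) for each block.
= min(4,4) + min(2,1) + min(7,4)
= 4 + 1 + 4
= 9.

9


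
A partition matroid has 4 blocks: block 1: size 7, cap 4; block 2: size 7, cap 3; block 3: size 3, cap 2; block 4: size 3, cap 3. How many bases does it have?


A basis picks exactly ci elements from block i.
Number of bases = product of C(|Si|, ci).
= C(7,4) * C(7,3) * C(3,2) * C(3,3)
= 35 * 35 * 3 * 1
= 3675.

3675


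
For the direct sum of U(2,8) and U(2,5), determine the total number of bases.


Bases of a direct sum M1 + M2: |B| = |B(M1)| * |B(M2)|.
|B(U(2,8))| = C(8,2) = 28.
|B(U(2,5))| = C(5,2) = 10.
Total bases = 28 * 10 = 280.

280


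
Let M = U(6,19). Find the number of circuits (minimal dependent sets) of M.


In U(6,19), circuits are the (7)-element subsets.
Any set of 7 elements is dependent, and removing any one element gives
an independent set of size 6, so it is a minimal dependent set.
Number of circuits = (19 choose 7) = 50388.

50388


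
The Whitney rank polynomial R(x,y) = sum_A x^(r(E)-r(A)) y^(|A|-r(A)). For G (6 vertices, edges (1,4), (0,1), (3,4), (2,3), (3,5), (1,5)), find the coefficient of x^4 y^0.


R(x,y) = sum over A in 2^E of x^(r(E)-r(A)) * y^(|A|-r(A)).
G has 6 vertices, 6 edges. r(E) = 5.
Enumerate all 2^6 = 64 subsets.
Count subsets with r(E)-r(A)=4 and |A|-r(A)=0: 6.

6


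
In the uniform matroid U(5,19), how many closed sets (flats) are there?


Flats of U(5,19): every subset of size < 5 is a flat, plus E itself.
Count = C(19,0) + C(19,1) + C(19,2) + C(19,3) + C(19,4) + 1
     = 1 + 19 + 171 + 969 + 3876 + 1
     = 5037.

5037


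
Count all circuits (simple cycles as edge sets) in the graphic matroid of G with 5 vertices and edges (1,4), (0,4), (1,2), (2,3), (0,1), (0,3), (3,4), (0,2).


A circuit in a graphic matroid = edge set of a simple cycle.
G has 5 vertices and 8 edges.
Enumerating all minimal edge subsets forming cycles...
Total circuits found: 13.

13


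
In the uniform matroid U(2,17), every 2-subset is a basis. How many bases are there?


Bases of U(2,17) are all 2-element subsets of the 17-element ground set.
Number of bases = C(17,2).
C(17,2) = (17 * 16) / (1 * 2) = 136.

136


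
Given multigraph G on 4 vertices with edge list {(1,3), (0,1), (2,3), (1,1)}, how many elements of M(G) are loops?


In a graphic matroid, a loop is a self-loop edge (u,u) with rank 0.
Examining all 4 edges for self-loops...
Self-loops found: (1,1)
Number of loops = 1.

1


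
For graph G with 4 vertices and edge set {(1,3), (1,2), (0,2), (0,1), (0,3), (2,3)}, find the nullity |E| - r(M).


Cycle rank (nullity) = |E| - r(M) = |E| - (|V| - c).
|E| = 6, |V| = 4, c = 1.
Nullity = 6 - (4 - 1) = 6 - 3 = 3.

3


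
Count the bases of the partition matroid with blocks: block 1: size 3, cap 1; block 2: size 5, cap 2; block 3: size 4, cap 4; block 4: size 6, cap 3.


A basis picks exactly ci elements from block i.
Number of bases = product of C(|Si|, ci).
= C(3,1) * C(5,2) * C(4,4) * C(6,3)
= 3 * 10 * 1 * 20
= 600.

600


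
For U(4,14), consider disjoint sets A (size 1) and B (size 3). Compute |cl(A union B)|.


|A union B| = 1 + 3 = 4 (disjoint).
In U(4,14), cl(S) = S if |S| < 4, else cl(S) = E.
Since 4 >= 4, cl(A union B) = E.
|cl(A union B)| = 14.

14


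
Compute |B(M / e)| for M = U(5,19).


Contracting e from U(5,19) gives U(4,18).
Bases of U(4,18) = C(18,4) = (18 * 17 * 16 * 15) / (1 * 2 * 3 * 4) = 3060.

3060


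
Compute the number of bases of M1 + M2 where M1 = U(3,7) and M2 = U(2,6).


Bases of a direct sum M1 + M2: |B| = |B(M1)| * |B(M2)|.
|B(U(3,7))| = C(7,3) = 35.
|B(U(2,6))| = C(6,2) = 15.
Total bases = 35 * 15 = 525.

525


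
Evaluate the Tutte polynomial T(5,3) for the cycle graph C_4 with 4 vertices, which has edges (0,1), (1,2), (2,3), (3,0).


T(C_4; x,y) = x + x^2 + ... + x^(3) + y.
T(5,3) = 5^1 + 5^2 + 5^3 + 3
= 5 + 25 + 125 + 3
= 158.

158


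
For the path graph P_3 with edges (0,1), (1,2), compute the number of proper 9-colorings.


P(P_3, k) = k * (k-1)^(2).
P(9) = 9 * 8^2 = 9 * 64 = 576.

576


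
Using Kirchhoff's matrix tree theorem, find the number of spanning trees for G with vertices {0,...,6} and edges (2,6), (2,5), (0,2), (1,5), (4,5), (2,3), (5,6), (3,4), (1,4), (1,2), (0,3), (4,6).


By Kirchhoff's matrix tree theorem, the number of spanning trees equals
the determinant of any cofactor of the Laplacian matrix L.
G has 7 vertices and 12 edges.
Computing the (6 x 6) cofactor determinant gives 315.

315


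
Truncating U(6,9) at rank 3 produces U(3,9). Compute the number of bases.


Truncating U(6,9) to rank 3 gives U(3,9).
Bases of U(3,9) are all 3-element subsets of 9 elements.
Number of bases = C(9,3) = 9! / (3! * 6!) = 84.

84


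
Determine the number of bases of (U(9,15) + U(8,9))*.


(M1+M2)* = M1* + M2*.
M1* = U(6,15), bases: C(15,6) = 5005.
M2* = U(1,9), bases: C(9,1) = 9.
|B(M*)| = 5005 * 9 = 45045.

45045


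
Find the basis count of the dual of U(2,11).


The dual of U(r,n) is U(n-r, n) = U(9,11).
Bases of U(9,11) are all (9)-element subsets.
|B(M*)| = (11 choose 9) = 55.

55


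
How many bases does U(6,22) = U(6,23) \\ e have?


Deleting e from U(6,23) gives U(6,22) since n > r.
Bases of U(6,22) = C(22,6) = 74613.

74613


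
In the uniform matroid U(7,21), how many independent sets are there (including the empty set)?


Independent sets of U(7,21) are all subsets of size <= 7.
Count = (21 choose 0) + (21 choose 1) + (21 choose 2) + (21 choose 3) + (21 choose 4) + (21 choose 5) + (21 choose 6) + (21 choose 7)
     = 1 + 21 + 210 + 1330 + 5985 + 20349 + 54264 + 116280
     = 198440.

198440


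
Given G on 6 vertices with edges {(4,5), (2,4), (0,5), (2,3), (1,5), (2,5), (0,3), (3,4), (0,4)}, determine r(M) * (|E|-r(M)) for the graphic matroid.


r(M) = |V| - c = 6 - 1 = 5.
nullity = |E| - r(M) = 9 - 5 = 4.
Product = 5 * 4 = 20.

20


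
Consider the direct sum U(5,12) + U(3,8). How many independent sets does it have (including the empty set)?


For a direct sum, |I(M1+M2)| = |I(M1)| * |I(M2)|.
|I(U(5,12))| = sum C(12,k) for k=0..5 = 1586.
|I(U(3,8))| = sum C(8,k) for k=0..3 = 93.
Total = 1586 * 93 = 147498.

147498


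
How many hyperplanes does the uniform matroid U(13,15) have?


Hyperplanes of U(13,15) are flats of rank 12.
In a uniform matroid, these are exactly the (12)-element subsets.
Count = (15 choose 12) = 455.

455


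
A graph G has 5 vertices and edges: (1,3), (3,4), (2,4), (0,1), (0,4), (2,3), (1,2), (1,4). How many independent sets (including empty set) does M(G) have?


An independent set in a graphic matroid is an acyclic edge subset.
G has 5 vertices and 8 edges.
Enumerate all 2^8 = 256 subsets, checking for acyclicity.
Total independent sets = 128.

128


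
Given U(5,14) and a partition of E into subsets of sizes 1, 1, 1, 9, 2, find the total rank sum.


r(Ai) = min(|Ai|, 5) for each part.
Sum = min(1,5) + min(1,5) + min(1,5) + min(9,5) + min(2,5)
    = 1 + 1 + 1 + 5 + 2
    = 10.

10


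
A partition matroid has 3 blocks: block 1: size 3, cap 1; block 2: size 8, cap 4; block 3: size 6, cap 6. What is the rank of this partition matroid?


Rank of a partition matroid = sum of min(|Si|, ci) for each block.
= min(3,1) + min(8,4) + min(6,6)
= 1 + 4 + 6
= 11.

11


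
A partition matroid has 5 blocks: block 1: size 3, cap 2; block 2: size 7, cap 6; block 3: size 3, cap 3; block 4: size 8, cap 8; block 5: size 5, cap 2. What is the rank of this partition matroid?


Rank of a partition matroid = sum of min(|Si|, ci) for each block.
= min(3,2) + min(7,6) + min(3,3) + min(8,8) + min(5,2)
= 2 + 6 + 3 + 8 + 2
= 21.

21


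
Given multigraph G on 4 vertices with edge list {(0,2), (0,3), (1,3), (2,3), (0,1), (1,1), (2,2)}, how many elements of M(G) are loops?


In a graphic matroid, a loop is a self-loop edge (u,u) with rank 0.
Examining all 7 edges for self-loops...
Self-loops found: (1,1), (2,2)
Number of loops = 2.

2


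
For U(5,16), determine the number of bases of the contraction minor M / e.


Contracting e from U(5,16) gives U(4,15).
Bases of U(4,15) = (15 choose 4) = 1365.

1365


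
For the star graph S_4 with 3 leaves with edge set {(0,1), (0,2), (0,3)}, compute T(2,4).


A star on 4 vertices is a tree with 3 edges.
T(x,y) = x^(3) for any tree.
T(2,4) = 2^3 = 8.

8


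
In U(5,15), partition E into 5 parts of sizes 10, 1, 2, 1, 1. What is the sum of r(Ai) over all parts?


r(Ai) = min(|Ai|, 5) for each part.
Sum = min(10,5) + min(1,5) + min(2,5) + min(1,5) + min(1,5)
    = 5 + 1 + 2 + 1 + 1
    = 10.

10


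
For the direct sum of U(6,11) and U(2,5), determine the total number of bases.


Bases of a direct sum M1 + M2: |B| = |B(M1)| * |B(M2)|.
|B(U(6,11))| = C(11,6) = 462.
|B(U(2,5))| = C(5,2) = 10.
Total bases = 462 * 10 = 4620.

4620


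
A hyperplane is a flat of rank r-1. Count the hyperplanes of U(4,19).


Hyperplanes of U(4,19) are flats of rank 3.
In a uniform matroid, these are exactly the (3)-element subsets.
Count = C(19,3) = 19! / (3! * 16!) = 969.

969


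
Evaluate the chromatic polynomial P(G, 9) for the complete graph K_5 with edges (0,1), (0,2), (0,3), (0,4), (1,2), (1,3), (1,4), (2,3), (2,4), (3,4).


P(K_5, k) = k(k-1)(k-2)...(k-4).
P(9) = (9) * (8) * (7) * (6) * (5) = 15120.

15120


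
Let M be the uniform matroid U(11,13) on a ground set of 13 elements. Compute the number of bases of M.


Bases of U(11,13) are all 11-element subsets of the 13-element ground set.
Number of bases = C(13,11).
(13 choose 11) = 78.

78


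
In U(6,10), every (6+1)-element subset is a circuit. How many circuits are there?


In U(6,10), circuits are the (7)-element subsets.
Any set of 7 elements is dependent, and removing any one element gives
an independent set of size 6, so it is a minimal dependent set.
Number of circuits = (10 choose 7) = 120.

120


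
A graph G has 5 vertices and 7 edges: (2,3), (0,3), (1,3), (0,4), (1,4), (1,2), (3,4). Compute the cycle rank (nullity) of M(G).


Cycle rank (nullity) = |E| - r(M) = |E| - (|V| - c).
|E| = 7, |V| = 5, c = 1.
Nullity = 7 - (5 - 1) = 7 - 4 = 3.

3


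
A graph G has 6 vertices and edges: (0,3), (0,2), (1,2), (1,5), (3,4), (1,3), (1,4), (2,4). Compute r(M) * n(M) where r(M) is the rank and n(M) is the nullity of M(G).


r(M) = |V| - c = 6 - 1 = 5.
nullity = |E| - r(M) = 8 - 5 = 3.
Product = 5 * 3 = 15.

15


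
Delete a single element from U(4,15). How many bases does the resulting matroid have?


Deleting e from U(4,15) gives U(4,14) since n > r.
Bases of U(4,14) = C(14,4) = 14! / (4! * 10!) = 1001.

1001


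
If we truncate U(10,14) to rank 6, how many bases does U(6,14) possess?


Truncating U(10,14) to rank 6 gives U(6,14).
Bases of U(6,14) are all 6-element subsets of 14 elements.
Number of bases = (14 choose 6) = 3003.

3003


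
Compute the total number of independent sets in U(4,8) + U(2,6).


For a direct sum, |I(M1+M2)| = |I(M1)| * |I(M2)|.
|I(U(4,8))| = sum C(8,k) for k=0..4 = 163.
|I(U(2,6))| = sum C(6,k) for k=0..2 = 22.
Total = 163 * 22 = 3586.

3586


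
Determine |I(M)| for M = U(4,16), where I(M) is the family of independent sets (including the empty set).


Independent sets of U(4,16) are all subsets of size <= 4.
Count = (16 choose 0) + (16 choose 1) + (16 choose 2) + (16 choose 3) + (16 choose 4)
     = 1 + 16 + 120 + 560 + 1820
     = 2517.

2517


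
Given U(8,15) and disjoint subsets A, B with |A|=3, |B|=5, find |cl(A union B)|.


|A union B| = 3 + 5 = 8 (disjoint).
In U(8,15), cl(S) = S if |S| < 8, else cl(S) = E.
Since 8 >= 8, cl(A union B) = E.
|cl(A union B)| = 15.

15


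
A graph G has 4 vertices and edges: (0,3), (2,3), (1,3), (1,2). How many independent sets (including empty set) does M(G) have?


An independent set in a graphic matroid is an acyclic edge subset.
G has 4 vertices and 4 edges.
Enumerate all 2^4 = 16 subsets, checking for acyclicity.
Total independent sets = 14.

14


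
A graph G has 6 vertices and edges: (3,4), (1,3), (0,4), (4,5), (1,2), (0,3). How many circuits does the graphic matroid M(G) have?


A circuit in a graphic matroid = edge set of a simple cycle.
G has 6 vertices and 6 edges.
Enumerating all minimal edge subsets forming cycles...
Total circuits found: 1.

1


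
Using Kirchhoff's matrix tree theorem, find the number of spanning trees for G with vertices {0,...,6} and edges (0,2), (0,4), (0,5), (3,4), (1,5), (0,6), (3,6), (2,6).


By Kirchhoff's matrix tree theorem, the number of spanning trees equals
the determinant of any cofactor of the Laplacian matrix L.
G has 7 vertices and 8 edges.
Computing the (6 x 6) cofactor determinant gives 11.

11


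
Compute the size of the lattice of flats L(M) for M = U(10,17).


Flats of U(10,17): every subset of size < 10 is a flat, plus E itself.
Count = (17 choose 0) + (17 choose 1) + (17 choose 2) + (17 choose 3) + (17 choose 4) + (17 choose 5) + (17 choose 6) + (17 choose 7) + (17 choose 8) + (17 choose 9) + 1
     = 1 + 17 + 136 + 680 + 2380 + 6188 + 12376 + 19448 + 24310 + 24310 + 1
     = 89847.

89847


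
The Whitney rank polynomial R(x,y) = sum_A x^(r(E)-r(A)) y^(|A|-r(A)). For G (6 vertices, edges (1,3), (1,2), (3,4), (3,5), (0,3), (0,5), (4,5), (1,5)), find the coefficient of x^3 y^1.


R(x,y) = sum over A in 2^E of x^(r(E)-r(A)) * y^(|A|-r(A)).
G has 6 vertices, 8 edges. r(E) = 5.
Enumerate all 2^8 = 256 subsets.
Count subsets with r(E)-r(A)=3 and |A|-r(A)=1: 3.

3


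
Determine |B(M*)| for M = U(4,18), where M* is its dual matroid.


The dual of U(r,n) is U(n-r, n) = U(14,18).
Bases of U(14,18) are all (14)-element subsets.
|B(M*)| = (18 choose 14) = 3060.

3060


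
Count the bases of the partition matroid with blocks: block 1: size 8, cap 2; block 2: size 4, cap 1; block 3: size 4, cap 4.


A basis picks exactly ci elements from block i.
Number of bases = product of C(|Si|, ci).
= C(8,2) * C(4,1) * C(4,4)
= 28 * 4 * 1
= 112.

112


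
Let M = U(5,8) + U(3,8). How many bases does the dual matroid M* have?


(M1+M2)* = M1* + M2*.
M1* = U(3,8), bases: C(8,3) = 56.
M2* = U(5,8), bases: C(8,5) = 56.
|B(M*)| = 56 * 56 = 3136.

3136


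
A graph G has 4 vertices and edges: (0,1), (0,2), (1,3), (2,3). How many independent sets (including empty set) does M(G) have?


An independent set in a graphic matroid is an acyclic edge subset.
G has 4 vertices and 4 edges.
Enumerate all 2^4 = 16 subsets, checking for acyclicity.
Total independent sets = 15.

15


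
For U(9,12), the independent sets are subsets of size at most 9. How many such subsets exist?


Independent sets of U(9,12) are all subsets of size <= 9.
Count = (12 choose 0) + (12 choose 1) + (12 choose 2) + (12 choose 3) + (12 choose 4) + (12 choose 5) + (12 choose 6) + (12 choose 7) + (12 choose 8) + (12 choose 9)
     = 1 + 12 + 66 + 220 + 495 + 792 + 924 + 792 + 495 + 220
     = 4017.

4017


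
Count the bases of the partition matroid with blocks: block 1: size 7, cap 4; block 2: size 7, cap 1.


A basis picks exactly ci elements from block i.
Number of bases = product of C(|Si|, ci).
= C(7,4) * C(7,1)
= 35 * 7
= 245.

245


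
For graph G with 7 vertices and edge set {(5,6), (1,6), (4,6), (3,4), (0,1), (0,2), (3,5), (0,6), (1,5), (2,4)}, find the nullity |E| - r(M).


Cycle rank (nullity) = |E| - r(M) = |E| - (|V| - c).
|E| = 10, |V| = 7, c = 1.
Nullity = 10 - (7 - 1) = 10 - 6 = 4.

4


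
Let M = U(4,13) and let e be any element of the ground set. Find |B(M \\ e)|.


Deleting e from U(4,13) gives U(4,12) since n > r.
Bases of U(4,12) = C(12,4) = (12 * 11 * 10 * 9) / (1 * 2 * 3 * 4) = 495.

495


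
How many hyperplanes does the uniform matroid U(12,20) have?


Hyperplanes of U(12,20) are flats of rank 11.
In a uniform matroid, these are exactly the (11)-element subsets.
Count = C(20,11) = 20! / (11! * 9!) = 167960.

167960


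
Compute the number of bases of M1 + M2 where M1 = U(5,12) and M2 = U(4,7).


Bases of a direct sum M1 + M2: |B| = |B(M1)| * |B(M2)|.
|B(U(5,12))| = C(12,5) = 792.
|B(U(4,7))| = C(7,4) = 35.
Total bases = 792 * 35 = 27720.

27720


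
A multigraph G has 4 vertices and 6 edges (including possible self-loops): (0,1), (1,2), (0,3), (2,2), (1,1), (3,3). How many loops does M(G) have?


In a graphic matroid, a loop is a self-loop edge (u,u) with rank 0.
Examining all 6 edges for self-loops...
Self-loops found: (2,2), (1,1), (3,3)
Number of loops = 3.

3


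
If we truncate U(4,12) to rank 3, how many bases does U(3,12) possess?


Truncating U(4,12) to rank 3 gives U(3,12).
Bases of U(3,12) are all 3-element subsets of 12 elements.
Number of bases = C(12,3) = (12 * 11 * 10) / (1 * 2 * 3) = 220.

220


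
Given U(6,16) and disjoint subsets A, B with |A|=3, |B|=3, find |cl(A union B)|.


|A union B| = 3 + 3 = 6 (disjoint).
In U(6,16), cl(S) = S if |S| < 6, else cl(S) = E.
Since 6 >= 6, cl(A union B) = E.
|cl(A union B)| = 16.

16


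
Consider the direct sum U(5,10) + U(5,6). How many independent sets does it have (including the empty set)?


For a direct sum, |I(M1+M2)| = |I(M1)| * |I(M2)|.
|I(U(5,10))| = sum C(10,k) for k=0..5 = 638.
|I(U(5,6))| = sum C(6,k) for k=0..5 = 63.
Total = 638 * 63 = 40194.

40194


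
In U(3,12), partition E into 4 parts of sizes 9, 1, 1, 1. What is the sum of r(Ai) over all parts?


r(Ai) = min(|Ai|, 3) for each part.
Sum = min(9,3) + min(1,3) + min(1,3) + min(1,3)
    = 3 + 1 + 1 + 1
    = 6.

6


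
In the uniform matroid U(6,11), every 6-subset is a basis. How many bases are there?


Bases of U(6,11) are all 6-element subsets of the 11-element ground set.
Number of bases = C(11,6).
C(11,6) = 462.

462


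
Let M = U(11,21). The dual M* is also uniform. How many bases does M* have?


The dual of U(r,n) is U(n-r, n) = U(10,21).
Bases of U(10,21) are all (10)-element subsets.
|B(M*)| = C(21,10) = 21! / (10! * 11!) = 352716.

352716


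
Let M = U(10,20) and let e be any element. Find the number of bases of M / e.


Contracting e from U(10,20) gives U(9,19).
Bases of U(9,19) = (19 choose 9) = 92378.

92378


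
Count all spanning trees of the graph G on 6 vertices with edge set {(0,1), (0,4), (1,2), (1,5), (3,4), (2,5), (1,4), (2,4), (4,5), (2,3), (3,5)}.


By Kirchhoff's matrix tree theorem, the number of spanning trees equals
the determinant of any cofactor of the Laplacian matrix L.
G has 6 vertices and 11 edges.
Computing the (5 x 5) cofactor determinant gives 185.

185


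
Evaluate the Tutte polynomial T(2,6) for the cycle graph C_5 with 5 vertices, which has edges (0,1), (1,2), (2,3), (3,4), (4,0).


T(C_5; x,y) = x + x^2 + ... + x^(4) + y.
T(2,6) = 2^1 + 2^2 + 2^3 + 2^4 + 6
= 2 + 4 + 8 + 16 + 6
= 36.

36


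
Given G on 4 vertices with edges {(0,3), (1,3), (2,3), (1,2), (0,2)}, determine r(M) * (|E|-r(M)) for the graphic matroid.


r(M) = |V| - c = 4 - 1 = 3.
nullity = |E| - r(M) = 5 - 3 = 2.
Product = 3 * 2 = 6.

6


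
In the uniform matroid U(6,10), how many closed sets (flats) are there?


Flats of U(6,10): every subset of size < 6 is a flat, plus E itself.
Count = C(10,0) + C(10,1) + C(10,2) + C(10,3) + C(10,4) + C(10,5) + 1
     = 1 + 10 + 45 + 120 + 210 + 252 + 1
     = 639.

639


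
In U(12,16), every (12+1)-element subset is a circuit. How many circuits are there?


In U(12,16), circuits are the (13)-element subsets.
Any set of 13 elements is dependent, and removing any one element gives
an independent set of size 12, so it is a minimal dependent set.
Number of circuits = C(16,13) = 560.

560


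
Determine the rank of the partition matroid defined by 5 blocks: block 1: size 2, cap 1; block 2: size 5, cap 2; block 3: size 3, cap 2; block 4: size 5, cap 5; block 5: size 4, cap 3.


Rank of a partition matroid = sum of min(|Si|, ci) for each block.
= min(2,1) + min(5,2) + min(3,2) + min(5,5) + min(4,3)
= 1 + 2 + 2 + 5 + 3
= 13.

13


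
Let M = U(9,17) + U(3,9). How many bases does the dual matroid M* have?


(M1+M2)* = M1* + M2*.
M1* = U(8,17), bases: C(17,8) = 24310.
M2* = U(6,9), bases: C(9,6) = 84.
|B(M*)| = 24310 * 84 = 2042040.

2042040


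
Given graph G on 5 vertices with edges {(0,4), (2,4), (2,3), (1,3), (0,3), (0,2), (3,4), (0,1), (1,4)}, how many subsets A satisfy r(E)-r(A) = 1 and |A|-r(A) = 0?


R(x,y) = sum over A in 2^E of x^(r(E)-r(A)) * y^(|A|-r(A)).
G has 5 vertices, 9 edges. r(E) = 4.
Enumerate all 2^9 = 512 subsets.
Count subsets with r(E)-r(A)=1 and |A|-r(A)=0: 77.

77


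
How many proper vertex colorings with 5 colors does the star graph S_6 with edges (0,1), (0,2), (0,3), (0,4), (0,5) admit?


P(tree, k) = k * (k-1)^(5) for any tree on 6 vertices.
P(5) = 5 * 4^5 = 5 * 1024 = 5120.

5120


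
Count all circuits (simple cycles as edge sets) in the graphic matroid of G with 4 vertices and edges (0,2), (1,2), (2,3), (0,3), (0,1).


A circuit in a graphic matroid = edge set of a simple cycle.
G has 4 vertices and 5 edges.
Enumerating all minimal edge subsets forming cycles...
Total circuits found: 3.

3


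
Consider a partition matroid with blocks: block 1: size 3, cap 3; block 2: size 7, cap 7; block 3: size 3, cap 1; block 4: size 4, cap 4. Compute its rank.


Rank of a partition matroid = sum of min(|Si|, ci) for each block.
= min(3,3) + min(7,7) + min(3,1) + min(4,4)
= 3 + 7 + 1 + 4
= 15.

15


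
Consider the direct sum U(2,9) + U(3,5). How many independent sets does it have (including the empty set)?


For a direct sum, |I(M1+M2)| = |I(M1)| * |I(M2)|.
|I(U(2,9))| = sum C(9,k) for k=0..2 = 46.
|I(U(3,5))| = sum C(5,k) for k=0..3 = 26.
Total = 46 * 26 = 1196.

1196
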